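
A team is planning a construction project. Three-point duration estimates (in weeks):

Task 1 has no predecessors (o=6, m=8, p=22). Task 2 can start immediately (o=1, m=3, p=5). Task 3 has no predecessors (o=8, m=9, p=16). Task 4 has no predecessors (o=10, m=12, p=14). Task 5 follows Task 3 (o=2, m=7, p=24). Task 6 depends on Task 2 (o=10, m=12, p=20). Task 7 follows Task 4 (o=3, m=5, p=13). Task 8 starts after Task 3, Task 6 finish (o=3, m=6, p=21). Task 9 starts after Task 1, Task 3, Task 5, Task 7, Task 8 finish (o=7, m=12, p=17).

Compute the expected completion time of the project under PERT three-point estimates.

te_Task 1 = (6 + 4·8 + 22)/6 = 60/6 = 10
te_Task 2 = (1 + 4·3 + 5)/6 = 18/6 = 3
te_Task 3 = (8 + 4·9 + 16)/6 = 60/6 = 10
te_Task 4 = (10 + 4·12 + 14)/6 = 72/6 = 12
te_Task 5 = (2 + 4·7 + 24)/6 = 54/6 = 9
te_Task 6 = (10 + 4·12 + 20)/6 = 78/6 = 13
te_Task 7 = (3 + 4·5 + 13)/6 = 36/6 = 6
te_Task 8 = (3 + 4·6 + 21)/6 = 48/6 = 8
te_Task 9 = (7 + 4·12 + 17)/6 = 72/6 = 12

Forward pass:
ES_Task 1 = 0; EF_Task 1 = 10
ES_Task 2 = 0; EF_Task 2 = 3
ES_Task 3 = 0; EF_Task 3 = 10
ES_Task 4 = 0; EF_Task 4 = 12
ES_Task 5 = 10; EF_Task 5 = 10+9 = 19
ES_Task 6 = 3; EF_Task 6 = 3+13 = 16
ES_Task 7 = 12; EF_Task 7 = 12+6 = 18
ES_Task 8 = max(EF_Task 3=10, EF_Task 6=16) = 16; EF_Task 8 = 16+8 = 24
ES_Task 9 = max(EF_Task 1=10, EF_Task 3=10, EF_Task 5=19, EF_Task 7=18, EF_Task 8=24) = 24; EF_Task 9 = 24+12 = 36
Expected project duration μ = 36 weeks. Critical path: Task 2 → Task 6 → Task 8 → Task 9.

36 weeks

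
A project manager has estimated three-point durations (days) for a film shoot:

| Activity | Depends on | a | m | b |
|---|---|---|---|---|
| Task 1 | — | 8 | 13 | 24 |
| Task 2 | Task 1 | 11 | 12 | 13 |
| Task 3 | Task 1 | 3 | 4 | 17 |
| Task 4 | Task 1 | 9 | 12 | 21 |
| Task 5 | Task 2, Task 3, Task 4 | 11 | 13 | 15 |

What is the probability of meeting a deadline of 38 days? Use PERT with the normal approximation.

0.278

te_Task 1 = (8 + 4·13 + 24)/6 = 84/6 = 14; σ²_Task 1 = ((24−8)/6)² = 7.111
te_Task 2 = (11 + 4·12 + 13)/6 = 72/6 = 12; σ²_Task 2 = ((13−11)/6)² = 0.111
te_Task 3 = (3 + 4·4 + 17)/6 = 36/6 = 6; σ²_Task 3 = ((17−3)/6)² = 5.444
te_Task 4 = (9 + 4·12 + 21)/6 = 78/6 = 13; σ²_Task 4 = ((21−9)/6)² = 4.000
te_Task 5 = (11 + 4·13 + 15)/6 = 78/6 = 13; σ²_Task 5 = ((15−11)/6)² = 0.444

Forward pass:
ES_Task 1 = 0; EF_Task 1 = 14
ES_Task 2 = 14; EF_Task 2 = 14+12 = 26
ES_Task 3 = 14; EF_Task 3 = 14+6 = 20
ES_Task 4 = 14; EF_Task 4 = 14+13 = 27
ES_Task 5 = max(EF_Task 2=26, EF_Task 3=20, EF_Task 4=27) = 27; EF_Task 5 = 27+13 = 40
Expected project duration μ = 40 days. Critical path: Task 1 → Task 4 → Task 5.

Variance along critical path = 7.111 + 4.000 + 0.444 = 11.556; σ = √11.556 = 3.399 days.
Z = (38 − 40) / 3.399 = -0.588
P(T ≤ 38) = Φ(-0.588) ≈ 0.278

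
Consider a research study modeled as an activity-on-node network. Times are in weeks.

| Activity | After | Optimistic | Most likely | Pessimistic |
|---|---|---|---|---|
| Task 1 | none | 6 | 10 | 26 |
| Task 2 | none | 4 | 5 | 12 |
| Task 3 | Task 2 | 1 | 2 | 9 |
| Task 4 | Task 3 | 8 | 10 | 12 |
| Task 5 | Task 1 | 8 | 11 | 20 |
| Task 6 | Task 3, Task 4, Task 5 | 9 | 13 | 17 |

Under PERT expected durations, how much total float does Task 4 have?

te_Task 1 = (6 + 4·10 + 26)/6 = 72/6 = 12
te_Task 2 = (4 + 4·5 + 12)/6 = 36/6 = 6
te_Task 3 = (1 + 4·2 + 9)/6 = 18/6 = 3
te_Task 4 = (8 + 4·10 + 12)/6 = 60/6 = 10
te_Task 5 = (8 + 4·11 + 20)/6 = 72/6 = 12
te_Task 6 = (9 + 4·13 + 17)/6 = 78/6 = 13

Forward pass:
ES_Task 1 = 0; EF_Task 1 = 12
ES_Task 2 = 0; EF_Task 2 = 6
ES_Task 3 = 6; EF_Task 3 = 6+3 = 9
ES_Task 4 = 9; EF_Task 4 = 9+10 = 19
ES_Task 5 = 12; EF_Task 5 = 12+12 = 24
ES_Task 6 = max(EF_Task 3=9, EF_Task 4=19, EF_Task 5=24) = 24; EF_Task 6 = 24+13 = 37
Expected project duration μ = 37 weeks. Critical path: Task 1 → Task 5 → Task 6.

Backward pass:
LF_Task 6 = 37; LS_Task 6 = 37−13 = 24
LF_Task 5 = LS_Task 6 = 24; LS_Task 5 = 24−12 = 12
LF_Task 4 = LS_Task 6 = 24; LS_Task 4 = 24−10 = 14
LF_Task 3 = min(LS_Task 4=14, LS_Task 6=24) = 14; LS_Task 3 = 14−3 = 11
LF_Task 2 = LS_Task 3 = 11; LS_Task 2 = 11−6 = 5
LF_Task 1 = LS_Task 5 = 12; LS_Task 1 = 12−12 = 0
Slack_Task 4 = LS_Task 4 − ES_Task 4 = 14 − 9 = 5

5 weeks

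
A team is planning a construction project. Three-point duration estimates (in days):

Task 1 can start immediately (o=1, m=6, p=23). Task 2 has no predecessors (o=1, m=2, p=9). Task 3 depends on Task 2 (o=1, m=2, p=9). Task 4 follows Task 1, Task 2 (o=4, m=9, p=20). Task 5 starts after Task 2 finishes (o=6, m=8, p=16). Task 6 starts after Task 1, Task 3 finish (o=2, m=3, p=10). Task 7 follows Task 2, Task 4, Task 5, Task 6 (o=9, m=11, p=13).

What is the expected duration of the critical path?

te_Task 1 = (1 + 4·6 + 23)/6 = 48/6 = 8
te_Task 2 = (1 + 4·2 + 9)/6 = 18/6 = 3
te_Task 3 = (1 + 4·2 + 9)/6 = 18/6 = 3
te_Task 4 = (4 + 4·9 + 20)/6 = 60/6 = 10
te_Task 5 = (6 + 4·8 + 16)/6 = 54/6 = 9
te_Task 6 = (2 + 4·3 + 10)/6 = 24/6 = 4
te_Task 7 = (9 + 4·11 + 13)/6 = 66/6 = 11

Forward pass:
ES_Task 1 = 0; EF_Task 1 = 8
ES_Task 2 = 0; EF_Task 2 = 3
ES_Task 3 = 3; EF_Task 3 = 3+3 = 6
ES_Task 4 = max(EF_Task 1=8, EF_Task 2=3) = 8; EF_Task 4 = 8+10 = 18
ES_Task 5 = 3; EF_Task 5 = 3+9 = 12
ES_Task 6 = max(EF_Task 1=8, EF_Task 3=6) = 8; EF_Task 6 = 8+4 = 12
ES_Task 7 = max(EF_Task 2=3, EF_Task 4=18, EF_Task 5=12, EF_Task 6=12) = 18; EF_Task 7 = 18+11 = 29
Expected project duration μ = 29 days. Critical path: Task 1 → Task 4 → Task 7.

29 days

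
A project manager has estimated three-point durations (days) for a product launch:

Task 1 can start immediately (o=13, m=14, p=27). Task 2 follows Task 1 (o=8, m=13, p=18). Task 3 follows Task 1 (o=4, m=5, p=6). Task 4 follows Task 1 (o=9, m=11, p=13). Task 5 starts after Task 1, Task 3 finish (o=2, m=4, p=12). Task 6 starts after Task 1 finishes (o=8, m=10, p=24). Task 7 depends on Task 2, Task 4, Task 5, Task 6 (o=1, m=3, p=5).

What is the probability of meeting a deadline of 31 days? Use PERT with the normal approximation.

0.367

te_Task 1 = (13 + 4·14 + 27)/6 = 96/6 = 16; σ²_Task 1 = ((27−13)/6)² = 5.444
te_Task 2 = (8 + 4·13 + 18)/6 = 78/6 = 13; σ²_Task 2 = ((18−8)/6)² = 2.778
te_Task 3 = (4 + 4·5 + 6)/6 = 30/6 = 5; σ²_Task 3 = ((6−4)/6)² = 0.111
te_Task 4 = (9 + 4·11 + 13)/6 = 66/6 = 11; σ²_Task 4 = ((13−9)/6)² = 0.444
te_Task 5 = (2 + 4·4 + 12)/6 = 30/6 = 5; σ²_Task 5 = ((12−2)/6)² = 2.778
te_Task 6 = (8 + 4·10 + 24)/6 = 72/6 = 12; σ²_Task 6 = ((24−8)/6)² = 7.111
te_Task 7 = (1 + 4·3 + 5)/6 = 18/6 = 3; σ²_Task 7 = ((5−1)/6)² = 0.444

Forward pass:
ES_Task 1 = 0; EF_Task 1 = 16
ES_Task 2 = 16; EF_Task 2 = 16+13 = 29
ES_Task 3 = 16; EF_Task 3 = 16+5 = 21
ES_Task 4 = 16; EF_Task 4 = 16+11 = 27
ES_Task 5 = max(EF_Task 1=16, EF_Task 3=21) = 21; EF_Task 5 = 21+5 = 26
ES_Task 6 = 16; EF_Task 6 = 16+12 = 28
ES_Task 7 = max(EF_Task 2=29, EF_Task 4=27, EF_Task 5=26, EF_Task 6=28) = 29; EF_Task 7 = 29+3 = 32
Expected project duration μ = 32 days. Critical path: Task 1 → Task 2 → Task 7.

Variance along critical path = 5.444 + 2.778 + 0.444 = 8.667; σ = √8.667 = 2.944 days.
Z = (31 − 32) / 2.944 = -0.340
P(T ≤ 31) = Φ(-0.340) ≈ 0.367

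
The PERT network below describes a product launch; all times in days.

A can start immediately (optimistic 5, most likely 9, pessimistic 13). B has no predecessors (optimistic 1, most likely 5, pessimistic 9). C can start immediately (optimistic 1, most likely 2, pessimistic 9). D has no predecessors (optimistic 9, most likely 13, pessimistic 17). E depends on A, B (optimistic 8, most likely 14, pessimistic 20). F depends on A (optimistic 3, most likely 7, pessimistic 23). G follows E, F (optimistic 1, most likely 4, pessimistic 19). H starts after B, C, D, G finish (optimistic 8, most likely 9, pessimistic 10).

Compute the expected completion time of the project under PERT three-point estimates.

te_A = (5 + 4·9 + 13)/6 = 54/6 = 9
te_B = (1 + 4·5 + 9)/6 = 30/6 = 5
te_C = (1 + 4·2 + 9)/6 = 18/6 = 3
te_D = (9 + 4·13 + 17)/6 = 78/6 = 13
te_E = (8 + 4·14 + 20)/6 = 84/6 = 14
te_F = (3 + 4·7 + 23)/6 = 54/6 = 9
te_G = (1 + 4·4 + 19)/6 = 36/6 = 6
te_H = (8 + 4·9 + 10)/6 = 54/6 = 9

Forward pass:
ES_A = 0; EF_A = 9
ES_B = 0; EF_B = 5
ES_C = 0; EF_C = 3
ES_D = 0; EF_D = 13
ES_E = max(EF_A=9, EF_B=5) = 9; EF_E = 9+14 = 23
ES_F = 9; EF_F = 9+9 = 18
ES_G = max(EF_E=23, EF_F=18) = 23; EF_G = 23+6 = 29
ES_H = max(EF_B=5, EF_C=3, EF_D=13, EF_G=29) = 29; EF_H = 29+9 = 38
Expected project duration μ = 38 days. Critical path: A → E → G → H.

38 days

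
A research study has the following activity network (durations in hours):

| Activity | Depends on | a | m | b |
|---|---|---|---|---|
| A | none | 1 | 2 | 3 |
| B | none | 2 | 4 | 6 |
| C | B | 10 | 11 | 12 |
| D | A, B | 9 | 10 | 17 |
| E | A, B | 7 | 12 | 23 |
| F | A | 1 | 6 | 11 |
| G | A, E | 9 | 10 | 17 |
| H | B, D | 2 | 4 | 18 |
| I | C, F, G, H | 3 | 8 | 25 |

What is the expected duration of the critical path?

38 hours

te_A = (1 + 4·2 + 3)/6 = 12/6 = 2
te_B = (2 + 4·4 + 6)/6 = 24/6 = 4
te_C = (10 + 4·11 + 12)/6 = 66/6 = 11
te_D = (9 + 4·10 + 17)/6 = 66/6 = 11
te_E = (7 + 4·12 + 23)/6 = 78/6 = 13
te_F = (1 + 4·6 + 11)/6 = 36/6 = 6
te_G = (9 + 4·10 + 17)/6 = 66/6 = 11
te_H = (2 + 4·4 + 18)/6 = 36/6 = 6
te_I = (3 + 4·8 + 25)/6 = 60/6 = 10

Forward pass:
ES_A = 0; EF_A = 2
ES_B = 0; EF_B = 4
ES_C = 4; EF_C = 4+11 = 15
ES_D = max(EF_A=2, EF_B=4) = 4; EF_D = 4+11 = 15
ES_E = max(EF_A=2, EF_B=4) = 4; EF_E = 4+13 = 17
ES_F = 2; EF_F = 2+6 = 8
ES_G = max(EF_A=2, EF_E=17) = 17; EF_G = 17+11 = 28
ES_H = max(EF_B=4, EF_D=15) = 15; EF_H = 15+6 = 21
ES_I = max(EF_C=15, EF_F=8, EF_G=28, EF_H=21) = 28; EF_I = 28+10 = 38
Expected project duration μ = 38 hours. Critical path: B → E → G → I.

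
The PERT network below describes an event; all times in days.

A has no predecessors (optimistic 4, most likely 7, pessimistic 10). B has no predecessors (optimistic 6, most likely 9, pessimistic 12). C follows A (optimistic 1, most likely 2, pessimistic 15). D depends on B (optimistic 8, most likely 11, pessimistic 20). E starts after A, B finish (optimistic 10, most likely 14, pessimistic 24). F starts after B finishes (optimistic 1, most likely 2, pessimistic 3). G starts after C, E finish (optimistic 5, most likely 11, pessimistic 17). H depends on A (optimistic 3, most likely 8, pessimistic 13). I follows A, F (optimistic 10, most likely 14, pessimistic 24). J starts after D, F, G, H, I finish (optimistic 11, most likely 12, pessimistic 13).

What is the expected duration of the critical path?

47 days

te_A = (4 + 4·7 + 10)/6 = 42/6 = 7
te_B = (6 + 4·9 + 12)/6 = 54/6 = 9
te_C = (1 + 4·2 + 15)/6 = 24/6 = 4
te_D = (8 + 4·11 + 20)/6 = 72/6 = 12
te_E = (10 + 4·14 + 24)/6 = 90/6 = 15
te_F = (1 + 4·2 + 3)/6 = 12/6 = 2
te_G = (5 + 4·11 + 17)/6 = 66/6 = 11
te_H = (3 + 4·8 + 13)/6 = 48/6 = 8
te_I = (10 + 4·14 + 24)/6 = 90/6 = 15
te_J = (11 + 4·12 + 13)/6 = 72/6 = 12

Forward pass:
ES_A = 0; EF_A = 7
ES_B = 0; EF_B = 9
ES_C = 7; EF_C = 7+4 = 11
ES_D = 9; EF_D = 9+12 = 21
ES_E = max(EF_A=7, EF_B=9) = 9; EF_E = 9+15 = 24
ES_F = 9; EF_F = 9+2 = 11
ES_G = max(EF_C=11, EF_E=24) = 24; EF_G = 24+11 = 35
ES_H = 7; EF_H = 7+8 = 15
ES_I = max(EF_A=7, EF_F=11) = 11; EF_I = 11+15 = 26
ES_J = max(EF_D=21, EF_F=11, EF_G=35, EF_H=15, EF_I=26) = 35; EF_J = 35+12 = 47
Expected project duration μ = 47 days. Critical path: B → E → G → J.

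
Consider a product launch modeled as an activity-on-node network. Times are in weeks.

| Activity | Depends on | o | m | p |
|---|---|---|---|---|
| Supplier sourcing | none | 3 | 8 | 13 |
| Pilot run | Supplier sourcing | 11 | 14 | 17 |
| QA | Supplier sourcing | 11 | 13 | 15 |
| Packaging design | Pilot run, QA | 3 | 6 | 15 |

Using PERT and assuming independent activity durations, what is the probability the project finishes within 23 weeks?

0.016

te_Supplier sourcing = (3 + 4·8 + 13)/6 = 48/6 = 8; σ²_Supplier sourcing = ((13−3)/6)² = 2.778
te_Pilot run = (11 + 4·14 + 17)/6 = 84/6 = 14; σ²_Pilot run = ((17−11)/6)² = 1.000
te_QA = (11 + 4·13 + 15)/6 = 78/6 = 13; σ²_QA = ((15−11)/6)² = 0.444
te_Packaging design = (3 + 4·6 + 15)/6 = 42/6 = 7; σ²_Packaging design = ((15−3)/6)² = 4.000

Forward pass:
ES_Supplier sourcing = 0; EF_Supplier sourcing = 8
ES_Pilot run = 8; EF_Pilot run = 8+14 = 22
ES_QA = 8; EF_QA = 8+13 = 21
ES_Packaging design = max(EF_Pilot run=22, EF_QA=21) = 22; EF_Packaging design = 22+7 = 29
Expected project duration μ = 29 weeks. Critical path: Supplier sourcing → Pilot run → Packaging design.

Variance along critical path = 2.778 + 1.000 + 4.000 = 7.778; σ = √7.778 = 2.789 weeks.
Z = (23 − 29) / 2.789 = -2.151
P(T ≤ 23) = Φ(-2.151) ≈ 0.016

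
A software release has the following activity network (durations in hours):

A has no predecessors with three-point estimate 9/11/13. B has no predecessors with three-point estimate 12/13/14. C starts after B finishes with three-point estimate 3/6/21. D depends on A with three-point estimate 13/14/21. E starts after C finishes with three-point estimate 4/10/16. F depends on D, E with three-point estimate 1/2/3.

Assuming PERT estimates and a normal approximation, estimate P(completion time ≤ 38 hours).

te_A = (9 + 4·11 + 13)/6 = 66/6 = 11; σ²_A = ((13−9)/6)² = 0.444
te_B = (12 + 4·13 + 14)/6 = 78/6 = 13; σ²_B = ((14−12)/6)² = 0.111
te_C = (3 + 4·6 + 21)/6 = 48/6 = 8; σ²_C = ((21−3)/6)² = 9.000
te_D = (13 + 4·14 + 21)/6 = 90/6 = 15; σ²_D = ((21−13)/6)² = 1.778
te_E = (4 + 4·10 + 16)/6 = 60/6 = 10; σ²_E = ((16−4)/6)² = 4.000
te_F = (1 + 4·2 + 3)/6 = 12/6 = 2; σ²_F = ((3−1)/6)² = 0.111

Forward pass:
ES_A = 0; EF_A = 11
ES_B = 0; EF_B = 13
ES_C = 13; EF_C = 13+8 = 21
ES_D = 11; EF_D = 11+15 = 26
ES_E = 21; EF_E = 21+10 = 31
ES_F = max(EF_D=26, EF_E=31) = 31; EF_F = 31+2 = 33
Expected project duration μ = 33 hours. Critical path: B → C → E → F.

Variance along critical path = 0.111 + 9.000 + 4.000 + 0.111 = 13.222; σ = √13.222 = 3.636 hours.
Z = (38 − 33) / 3.636 = 1.375
P(T ≤ 38) = Φ(1.375) ≈ 0.915

0.915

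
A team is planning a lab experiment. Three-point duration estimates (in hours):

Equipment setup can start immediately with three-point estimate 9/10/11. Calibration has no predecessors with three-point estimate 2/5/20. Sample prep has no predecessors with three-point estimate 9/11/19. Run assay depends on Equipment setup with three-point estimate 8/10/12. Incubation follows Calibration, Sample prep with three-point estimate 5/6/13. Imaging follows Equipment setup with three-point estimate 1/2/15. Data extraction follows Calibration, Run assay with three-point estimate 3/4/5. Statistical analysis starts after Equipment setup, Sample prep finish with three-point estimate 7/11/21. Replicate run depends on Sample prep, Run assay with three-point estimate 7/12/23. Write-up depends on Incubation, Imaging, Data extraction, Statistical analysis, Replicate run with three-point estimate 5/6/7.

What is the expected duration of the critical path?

te_Equipment setup = (9 + 4·10 + 11)/6 = 60/6 = 10
te_Calibration = (2 + 4·5 + 20)/6 = 42/6 = 7
te_Sample prep = (9 + 4·11 + 19)/6 = 72/6 = 12
te_Run assay = (8 + 4·10 + 12)/6 = 60/6 = 10
te_Incubation = (5 + 4·6 + 13)/6 = 42/6 = 7
te_Imaging = (1 + 4·2 + 15)/6 = 24/6 = 4
te_Data extraction = (3 + 4·4 + 5)/6 = 24/6 = 4
te_Statistical analysis = (7 + 4·11 + 21)/6 = 72/6 = 12
te_Replicate run = (7 + 4·12 + 23)/6 = 78/6 = 13
te_Write-up = (5 + 4·6 + 7)/6 = 36/6 = 6

Forward pass:
ES_Equipment setup = 0; EF_Equipment setup = 10
ES_Calibration = 0; EF_Calibration = 7
ES_Sample prep = 0; EF_Sample prep = 12
ES_Run assay = 10; EF_Run assay = 10+10 = 20
ES_Incubation = max(EF_Calibration=7, EF_Sample prep=12) = 12; EF_Incubation = 12+7 = 19
ES_Imaging = 10; EF_Imaging = 10+4 = 14
ES_Data extraction = max(EF_Calibration=7, EF_Run assay=20) = 20; EF_Data extraction = 20+4 = 24
ES_Statistical analysis = max(EF_Equipment setup=10, EF_Sample prep=12) = 12; EF_Statistical analysis = 12+12 = 24
ES_Replicate run = max(EF_Sample prep=12, EF_Run assay=20) = 20; EF_Replicate run = 20+13 = 33
ES_Write-up = max(EF_Incubation=19, EF_Imaging=14, EF_Data extraction=24, EF_Statistical analysis=24, EF_Replicate run=33) = 33; EF_Write-up = 33+6 = 39
Expected project duration μ = 39 hours. Critical path: Equipment setup → Run assay → Replicate run → Write-up.

39 hours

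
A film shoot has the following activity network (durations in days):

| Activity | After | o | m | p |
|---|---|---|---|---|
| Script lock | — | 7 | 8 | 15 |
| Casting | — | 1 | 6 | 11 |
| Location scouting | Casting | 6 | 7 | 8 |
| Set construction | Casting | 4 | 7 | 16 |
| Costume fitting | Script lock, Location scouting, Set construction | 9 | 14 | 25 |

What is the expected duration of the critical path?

29 days

te_Script lock = (7 + 4·8 + 15)/6 = 54/6 = 9
te_Casting = (1 + 4·6 + 11)/6 = 36/6 = 6
te_Location scouting = (6 + 4·7 + 8)/6 = 42/6 = 7
te_Set construction = (4 + 4·7 + 16)/6 = 48/6 = 8
te_Costume fitting = (9 + 4·14 + 25)/6 = 90/6 = 15

Forward pass:
ES_Script lock = 0; EF_Script lock = 9
ES_Casting = 0; EF_Casting = 6
ES_Location scouting = 6; EF_Location scouting = 6+7 = 13
ES_Set construction = 6; EF_Set construction = 6+8 = 14
ES_Costume fitting = max(EF_Script lock=9, EF_Location scouting=13, EF_Set construction=14) = 14; EF_Costume fitting = 14+15 = 29
Expected project duration μ = 29 days. Critical path: Casting → Set construction → Costume fitting.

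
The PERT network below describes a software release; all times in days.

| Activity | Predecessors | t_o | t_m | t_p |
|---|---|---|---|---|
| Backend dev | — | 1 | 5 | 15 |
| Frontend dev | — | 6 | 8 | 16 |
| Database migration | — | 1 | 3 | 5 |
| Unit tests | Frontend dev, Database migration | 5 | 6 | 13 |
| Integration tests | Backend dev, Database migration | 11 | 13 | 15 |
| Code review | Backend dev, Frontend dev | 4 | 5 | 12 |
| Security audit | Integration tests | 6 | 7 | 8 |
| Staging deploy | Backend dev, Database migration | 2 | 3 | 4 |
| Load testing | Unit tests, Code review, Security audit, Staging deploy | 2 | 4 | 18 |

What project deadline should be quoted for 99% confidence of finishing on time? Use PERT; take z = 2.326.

40.4 days

te_Backend dev = (1 + 4·5 + 15)/6 = 36/6 = 6; σ²_Backend dev = ((15−1)/6)² = 5.444
te_Frontend dev = (6 + 4·8 + 16)/6 = 54/6 = 9; σ²_Frontend dev = ((16−6)/6)² = 2.778
te_Database migration = (1 + 4·3 + 5)/6 = 18/6 = 3; σ²_Database migration = ((5−1)/6)² = 0.444
te_Unit tests = (5 + 4·6 + 13)/6 = 42/6 = 7; σ²_Unit tests = ((13−5)/6)² = 1.778
te_Integration tests = (11 + 4·13 + 15)/6 = 78/6 = 13; σ²_Integration tests = ((15−11)/6)² = 0.444
te_Code review = (4 + 4·5 + 12)/6 = 36/6 = 6; σ²_Code review = ((12−4)/6)² = 1.778
te_Security audit = (6 + 4·7 + 8)/6 = 42/6 = 7; σ²_Security audit = ((8−6)/6)² = 0.111
te_Staging deploy = (2 + 4·3 + 4)/6 = 18/6 = 3; σ²_Staging deploy = ((4−2)/6)² = 0.111
te_Load testing = (2 + 4·4 + 18)/6 = 36/6 = 6; σ²_Load testing = ((18−2)/6)² = 7.111

Forward pass:
ES_Backend dev = 0; EF_Backend dev = 6
ES_Frontend dev = 0; EF_Frontend dev = 9
ES_Database migration = 0; EF_Database migration = 3
ES_Unit tests = max(EF_Frontend dev=9, EF_Database migration=3) = 9; EF_Unit tests = 9+7 = 16
ES_Integration tests = max(EF_Backend dev=6, EF_Database migration=3) = 6; EF_Integration tests = 6+13 = 19
ES_Code review = max(EF_Backend dev=6, EF_Frontend dev=9) = 9; EF_Code review = 9+6 = 15
ES_Security audit = 19; EF_Security audit = 19+7 = 26
ES_Staging deploy = max(EF_Backend dev=6, EF_Database migration=3) = 6; EF_Staging deploy = 6+3 = 9
ES_Load testing = max(EF_Unit tests=16, EF_Code review=15, EF_Security audit=26, EF_Staging deploy=9) = 26; EF_Load testing = 26+6 = 32
Expected project duration μ = 32 days. Critical path: Backend dev → Integration tests → Security audit → Load testing.

Variance along critical path = 5.444 + 0.444 + 0.111 + 7.111 = 13.111; σ = 3.621 days.
D = μ + z·σ = 32 + 2.326·3.621 = 40.4 days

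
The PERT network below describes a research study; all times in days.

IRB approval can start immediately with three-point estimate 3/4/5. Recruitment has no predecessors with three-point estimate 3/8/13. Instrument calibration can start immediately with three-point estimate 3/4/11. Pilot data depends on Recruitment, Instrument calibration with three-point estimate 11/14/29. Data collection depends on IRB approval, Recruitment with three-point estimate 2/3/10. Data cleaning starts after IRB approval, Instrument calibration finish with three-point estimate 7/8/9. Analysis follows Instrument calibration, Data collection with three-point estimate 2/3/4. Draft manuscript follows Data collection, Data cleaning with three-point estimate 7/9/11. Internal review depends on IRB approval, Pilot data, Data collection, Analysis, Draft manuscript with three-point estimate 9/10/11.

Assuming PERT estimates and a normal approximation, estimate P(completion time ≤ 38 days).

0.877

te_IRB approval = (3 + 4·4 + 5)/6 = 24/6 = 4; σ²_IRB approval = ((5−3)/6)² = 0.111
te_Recruitment = (3 + 4·8 + 13)/6 = 48/6 = 8; σ²_Recruitment = ((13−3)/6)² = 2.778
te_Instrument calibration = (3 + 4·4 + 11)/6 = 30/6 = 5; σ²_Instrument calibration = ((11−3)/6)² = 1.778
te_Pilot data = (11 + 4·14 + 29)/6 = 96/6 = 16; σ²_Pilot data = ((29−11)/6)² = 9.000
te_Data collection = (2 + 4·3 + 10)/6 = 24/6 = 4; σ²_Data collection = ((10−2)/6)² = 1.778
te_Data cleaning = (7 + 4·8 + 9)/6 = 48/6 = 8; σ²_Data cleaning = ((9−7)/6)² = 0.111
te_Analysis = (2 + 4·3 + 4)/6 = 18/6 = 3; σ²_Analysis = ((4−2)/6)² = 0.111
te_Draft manuscript = (7 + 4·9 + 11)/6 = 54/6 = 9; σ²_Draft manuscript = ((11−7)/6)² = 0.444
te_Internal review = (9 + 4·10 + 11)/6 = 60/6 = 10; σ²_Internal review = ((11−9)/6)² = 0.111

Forward pass:
ES_IRB approval = 0; EF_IRB approval = 4
ES_Recruitment = 0; EF_Recruitment = 8
ES_Instrument calibration = 0; EF_Instrument calibration = 5
ES_Pilot data = max(EF_Recruitment=8, EF_Instrument calibration=5) = 8; EF_Pilot data = 8+16 = 24
ES_Data collection = max(EF_IRB approval=4, EF_Recruitment=8) = 8; EF_Data collection = 8+4 = 12
ES_Data cleaning = max(EF_IRB approval=4, EF_Instrument calibration=5) = 5; EF_Data cleaning = 5+8 = 13
ES_Analysis = max(EF_Instrument calibration=5, EF_Data collection=12) = 12; EF_Analysis = 12+3 = 15
ES_Draft manuscript = max(EF_Data collection=12, EF_Data cleaning=13) = 13; EF_Draft manuscript = 13+9 = 22
ES_Internal review = max(EF_IRB approval=4, EF_Pilot data=24, EF_Data collection=12, EF_Analysis=15, EF_Draft manuscript=22) = 24; EF_Internal review = 24+10 = 34
Expected project duration μ = 34 days. Critical path: Recruitment → Pilot data → Internal review.

Variance along critical path = 2.778 + 9.000 + 0.111 = 11.889; σ = √11.889 = 3.448 days.
Z = (38 − 34) / 3.448 = 1.160
P(T ≤ 38) = Φ(1.160) ≈ 0.877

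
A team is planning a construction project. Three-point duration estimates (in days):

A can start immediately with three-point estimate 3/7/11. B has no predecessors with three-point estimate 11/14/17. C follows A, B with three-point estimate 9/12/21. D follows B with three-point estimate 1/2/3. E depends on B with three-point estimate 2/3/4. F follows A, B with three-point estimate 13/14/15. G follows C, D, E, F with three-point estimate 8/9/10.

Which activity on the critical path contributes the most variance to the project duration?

B

te_A = (3 + 4·7 + 11)/6 = 42/6 = 7; σ²_A = ((11−3)/6)² = 1.778
te_B = (11 + 4·14 + 17)/6 = 84/6 = 14; σ²_B = ((17−11)/6)² = 1.000
te_C = (9 + 4·12 + 21)/6 = 78/6 = 13; σ²_C = ((21−9)/6)² = 4.000
te_D = (1 + 4·2 + 3)/6 = 12/6 = 2; σ²_D = ((3−1)/6)² = 0.111
te_E = (2 + 4·3 + 4)/6 = 18/6 = 3; σ²_E = ((4−2)/6)² = 0.111
te_F = (13 + 4·14 + 15)/6 = 84/6 = 14; σ²_F = ((15−13)/6)² = 0.111
te_G = (8 + 4·9 + 10)/6 = 54/6 = 9; σ²_G = ((10−8)/6)² = 0.111

Forward pass:
ES_A = 0; EF_A = 7
ES_B = 0; EF_B = 14
ES_C = max(EF_A=7, EF_B=14) = 14; EF_C = 14+13 = 27
ES_D = 14; EF_D = 14+2 = 16
ES_E = 14; EF_E = 14+3 = 17
ES_F = max(EF_A=7, EF_B=14) = 14; EF_F = 14+14 = 28
ES_G = max(EF_C=27, EF_D=16, EF_E=17, EF_F=28) = 28; EF_G = 28+9 = 37
Expected project duration μ = 37 days. Critical path: B → F → G.

Variances on critical path: σ²_B=1.000, σ²_F=0.111, σ²_G=0.111.
Largest is σ²_B = 1.000.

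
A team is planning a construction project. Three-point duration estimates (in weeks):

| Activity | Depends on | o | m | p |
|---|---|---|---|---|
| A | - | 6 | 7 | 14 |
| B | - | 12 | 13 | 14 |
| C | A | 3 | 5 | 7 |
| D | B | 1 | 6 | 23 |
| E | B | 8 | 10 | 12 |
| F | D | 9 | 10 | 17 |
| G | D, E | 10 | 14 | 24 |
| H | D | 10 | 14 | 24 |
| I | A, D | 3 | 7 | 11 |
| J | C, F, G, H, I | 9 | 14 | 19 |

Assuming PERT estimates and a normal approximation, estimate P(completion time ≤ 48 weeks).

0.088

te_A = (6 + 4·7 + 14)/6 = 48/6 = 8; σ²_A = ((14−6)/6)² = 1.778
te_B = (12 + 4·13 + 14)/6 = 78/6 = 13; σ²_B = ((14−12)/6)² = 0.111
te_C = (3 + 4·5 + 7)/6 = 30/6 = 5; σ²_C = ((7−3)/6)² = 0.444
te_D = (1 + 4·6 + 23)/6 = 48/6 = 8; σ²_D = ((23−1)/6)² = 13.444
te_E = (8 + 4·10 + 12)/6 = 60/6 = 10; σ²_E = ((12−8)/6)² = 0.444
te_F = (9 + 4·10 + 17)/6 = 66/6 = 11; σ²_F = ((17−9)/6)² = 1.778
te_G = (10 + 4·14 + 24)/6 = 90/6 = 15; σ²_G = ((24−10)/6)² = 5.444
te_H = (10 + 4·14 + 24)/6 = 90/6 = 15; σ²_H = ((24−10)/6)² = 5.444
te_I = (3 + 4·7 + 11)/6 = 42/6 = 7; σ²_I = ((11−3)/6)² = 1.778
te_J = (9 + 4·14 + 19)/6 = 84/6 = 14; σ²_J = ((19−9)/6)² = 2.778

Forward pass:
ES_A = 0; EF_A = 8
ES_B = 0; EF_B = 13
ES_C = 8; EF_C = 8+5 = 13
ES_D = 13; EF_D = 13+8 = 21
ES_E = 13; EF_E = 13+10 = 23
ES_F = 21; EF_F = 21+11 = 32
ES_G = max(EF_D=21, EF_E=23) = 23; EF_G = 23+15 = 38
ES_H = 21; EF_H = 21+15 = 36
ES_I = max(EF_A=8, EF_D=21) = 21; EF_I = 21+7 = 28
ES_J = max(EF_C=13, EF_F=32, EF_G=38, EF_H=36, EF_I=28) = 38; EF_J = 38+14 = 52
Expected project duration μ = 52 weeks. Critical path: B → E → G → J.

Variance along critical path = 0.111 + 0.444 + 5.444 + 2.778 = 8.778; σ = √8.778 = 2.963 weeks.
Z = (48 − 52) / 2.963 = -1.350
P(T ≤ 48) = Φ(-1.350) ≈ 0.088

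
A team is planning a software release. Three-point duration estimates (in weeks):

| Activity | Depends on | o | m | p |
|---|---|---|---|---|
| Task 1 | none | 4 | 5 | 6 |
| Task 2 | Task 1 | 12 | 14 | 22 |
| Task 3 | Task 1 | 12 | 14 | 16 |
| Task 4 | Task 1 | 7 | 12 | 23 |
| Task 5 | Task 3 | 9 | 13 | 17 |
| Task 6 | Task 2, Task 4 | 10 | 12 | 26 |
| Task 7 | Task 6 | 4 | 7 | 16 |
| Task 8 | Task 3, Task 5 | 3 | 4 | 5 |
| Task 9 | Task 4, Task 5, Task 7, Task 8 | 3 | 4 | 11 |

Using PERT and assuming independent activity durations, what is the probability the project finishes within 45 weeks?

0.307

te_Task 1 = (4 + 4·5 + 6)/6 = 30/6 = 5; σ²_Task 1 = ((6−4)/6)² = 0.111
te_Task 2 = (12 + 4·14 + 22)/6 = 90/6 = 15; σ²_Task 2 = ((22−12)/6)² = 2.778
te_Task 3 = (12 + 4·14 + 16)/6 = 84/6 = 14; σ²_Task 3 = ((16−12)/6)² = 0.444
te_Task 4 = (7 + 4·12 + 23)/6 = 78/6 = 13; σ²_Task 4 = ((23−7)/6)² = 7.111
te_Task 5 = (9 + 4·13 + 17)/6 = 78/6 = 13; σ²_Task 5 = ((17−9)/6)² = 1.778
te_Task 6 = (10 + 4·12 + 26)/6 = 84/6 = 14; σ²_Task 6 = ((26−10)/6)² = 7.111
te_Task 7 = (4 + 4·7 + 16)/6 = 48/6 = 8; σ²_Task 7 = ((16−4)/6)² = 4.000
te_Task 8 = (3 + 4·4 + 5)/6 = 24/6 = 4; σ²_Task 8 = ((5−3)/6)² = 0.111
te_Task 9 = (3 + 4·4 + 11)/6 = 30/6 = 5; σ²_Task 9 = ((11−3)/6)² = 1.778

Forward pass:
ES_Task 1 = 0; EF_Task 1 = 5
ES_Task 2 = 5; EF_Task 2 = 5+15 = 20
ES_Task 3 = 5; EF_Task 3 = 5+14 = 19
ES_Task 4 = 5; EF_Task 4 = 5+13 = 18
ES_Task 5 = 19; EF_Task 5 = 19+13 = 32
ES_Task 6 = max(EF_Task 2=20, EF_Task 4=18) = 20; EF_Task 6 = 20+14 = 34
ES_Task 7 = 34; EF_Task 7 = 34+8 = 42
ES_Task 8 = max(EF_Task 3=19, EF_Task 5=32) = 32; EF_Task 8 = 32+4 = 36
ES_Task 9 = max(EF_Task 4=18, EF_Task 5=32, EF_Task 7=42, EF_Task 8=36) = 42; EF_Task 9 = 42+5 = 47
Expected project duration μ = 47 weeks. Critical path: Task 1 → Task 2 → Task 6 → Task 7 → Task 9.

Variance along critical path = 0.111 + 2.778 + 7.111 + 4.000 + 1.778 = 15.778; σ = √15.778 = 3.972 weeks.
Z = (45 − 47) / 3.972 = -0.504
P(T ≤ 45) = Φ(-0.504) ≈ 0.307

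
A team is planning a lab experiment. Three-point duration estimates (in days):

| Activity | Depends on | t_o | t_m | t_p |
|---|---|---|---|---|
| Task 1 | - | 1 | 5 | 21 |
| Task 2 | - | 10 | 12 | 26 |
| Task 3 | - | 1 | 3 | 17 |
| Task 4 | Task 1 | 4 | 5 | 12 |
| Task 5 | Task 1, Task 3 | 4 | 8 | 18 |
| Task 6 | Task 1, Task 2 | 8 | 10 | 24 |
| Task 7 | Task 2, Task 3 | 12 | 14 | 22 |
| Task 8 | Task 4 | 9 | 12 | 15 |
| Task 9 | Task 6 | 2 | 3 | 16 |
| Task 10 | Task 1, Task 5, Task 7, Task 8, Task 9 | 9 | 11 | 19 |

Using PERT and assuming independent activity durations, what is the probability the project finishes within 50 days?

0.930

te_Task 1 = (1 + 4·5 + 21)/6 = 42/6 = 7; σ²_Task 1 = ((21−1)/6)² = 11.111
te_Task 2 = (10 + 4·12 + 26)/6 = 84/6 = 14; σ²_Task 2 = ((26−10)/6)² = 7.111
te_Task 3 = (1 + 4·3 + 17)/6 = 30/6 = 5; σ²_Task 3 = ((17−1)/6)² = 7.111
te_Task 4 = (4 + 4·5 + 12)/6 = 36/6 = 6; σ²_Task 4 = ((12−4)/6)² = 1.778
te_Task 5 = (4 + 4·8 + 18)/6 = 54/6 = 9; σ²_Task 5 = ((18−4)/6)² = 5.444
te_Task 6 = (8 + 4·10 + 24)/6 = 72/6 = 12; σ²_Task 6 = ((24−8)/6)² = 7.111
te_Task 7 = (12 + 4·14 + 22)/6 = 90/6 = 15; σ²_Task 7 = ((22−12)/6)² = 2.778
te_Task 8 = (9 + 4·12 + 15)/6 = 72/6 = 12; σ²_Task 8 = ((15−9)/6)² = 1.000
te_Task 9 = (2 + 4·3 + 16)/6 = 30/6 = 5; σ²_Task 9 = ((16−2)/6)² = 5.444
te_Task 10 = (9 + 4·11 + 19)/6 = 72/6 = 12; σ²_Task 10 = ((19−9)/6)² = 2.778

Forward pass:
ES_Task 1 = 0; EF_Task 1 = 7
ES_Task 2 = 0; EF_Task 2 = 14
ES_Task 3 = 0; EF_Task 3 = 5
ES_Task 4 = 7; EF_Task 4 = 7+6 = 13
ES_Task 5 = max(EF_Task 1=7, EF_Task 3=5) = 7; EF_Task 5 = 7+9 = 16
ES_Task 6 = max(EF_Task 1=7, EF_Task 2=14) = 14; EF_Task 6 = 14+12 = 26
ES_Task 7 = max(EF_Task 2=14, EF_Task 3=5) = 14; EF_Task 7 = 14+15 = 29
ES_Task 8 = 13; EF_Task 8 = 13+12 = 25
ES_Task 9 = 26; EF_Task 9 = 26+5 = 31
ES_Task 10 = max(EF_Task 1=7, EF_Task 5=16, EF_Task 7=29, EF_Task 8=25, EF_Task 9=31) = 31; EF_Task 10 = 31+12 = 43
Expected project duration μ = 43 days. Critical path: Task 2 → Task 6 → Task 9 → Task 10.

Variance along critical path = 7.111 + 7.111 + 5.444 + 2.778 = 22.444; σ = √22.444 = 4.738 days.
Z = (50 − 43) / 4.738 = 1.478
P(T ≤ 50) = Φ(1.478) ≈ 0.930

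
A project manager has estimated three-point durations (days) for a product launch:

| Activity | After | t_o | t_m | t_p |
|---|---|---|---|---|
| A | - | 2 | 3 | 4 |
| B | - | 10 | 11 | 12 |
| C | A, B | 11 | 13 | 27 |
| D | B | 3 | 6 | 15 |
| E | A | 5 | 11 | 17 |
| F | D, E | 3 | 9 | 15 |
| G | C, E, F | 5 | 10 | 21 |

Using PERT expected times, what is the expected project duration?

38 days

te_A = (2 + 4·3 + 4)/6 = 18/6 = 3
te_B = (10 + 4·11 + 12)/6 = 66/6 = 11
te_C = (11 + 4·13 + 27)/6 = 90/6 = 15
te_D = (3 + 4·6 + 15)/6 = 42/6 = 7
te_E = (5 + 4·11 + 17)/6 = 66/6 = 11
te_F = (3 + 4·9 + 15)/6 = 54/6 = 9
te_G = (5 + 4·10 + 21)/6 = 66/6 = 11

Forward pass:
ES_A = 0; EF_A = 3
ES_B = 0; EF_B = 11
ES_C = max(EF_A=3, EF_B=11) = 11; EF_C = 11+15 = 26
ES_D = 11; EF_D = 11+7 = 18
ES_E = 3; EF_E = 3+11 = 14
ES_F = max(EF_D=18, EF_E=14) = 18; EF_F = 18+9 = 27
ES_G = max(EF_C=26, EF_E=14, EF_F=27) = 27; EF_G = 27+11 = 38
Expected project duration μ = 38 days. Critical path: B → D → F → G.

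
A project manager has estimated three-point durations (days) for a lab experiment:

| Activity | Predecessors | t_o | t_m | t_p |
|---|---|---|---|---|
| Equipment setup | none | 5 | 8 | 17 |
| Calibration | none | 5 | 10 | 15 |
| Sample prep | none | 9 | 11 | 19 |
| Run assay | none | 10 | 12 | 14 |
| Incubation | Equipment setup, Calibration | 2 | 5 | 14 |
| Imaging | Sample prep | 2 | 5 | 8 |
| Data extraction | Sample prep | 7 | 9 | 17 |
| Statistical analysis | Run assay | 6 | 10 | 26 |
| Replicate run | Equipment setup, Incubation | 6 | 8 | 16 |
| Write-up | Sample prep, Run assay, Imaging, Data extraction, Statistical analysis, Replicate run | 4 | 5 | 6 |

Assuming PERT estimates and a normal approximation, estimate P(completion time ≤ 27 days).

te_Equipment setup = (5 + 4·8 + 17)/6 = 54/6 = 9; σ²_Equipment setup = ((17−5)/6)² = 4.000
te_Calibration = (5 + 4·10 + 15)/6 = 60/6 = 10; σ²_Calibration = ((15−5)/6)² = 2.778
te_Sample prep = (9 + 4·11 + 19)/6 = 72/6 = 12; σ²_Sample prep = ((19−9)/6)² = 2.778
te_Run assay = (10 + 4·12 + 14)/6 = 72/6 = 12; σ²_Run assay = ((14−10)/6)² = 0.444
te_Incubation = (2 + 4·5 + 14)/6 = 36/6 = 6; σ²_Incubation = ((14−2)/6)² = 4.000
te_Imaging = (2 + 4·5 + 8)/6 = 30/6 = 5; σ²_Imaging = ((8−2)/6)² = 1.000
te_Data extraction = (7 + 4·9 + 17)/6 = 60/6 = 10; σ²_Data extraction = ((17−7)/6)² = 2.778
te_Statistical analysis = (6 + 4·10 + 26)/6 = 72/6 = 12; σ²_Statistical analysis = ((26−6)/6)² = 11.111
te_Replicate run = (6 + 4·8 + 16)/6 = 54/6 = 9; σ²_Replicate run = ((16−6)/6)² = 2.778
te_Write-up = (4 + 4·5 + 6)/6 = 30/6 = 5; σ²_Write-up = ((6−4)/6)² = 0.111

Forward pass:
ES_Equipment setup = 0; EF_Equipment setup = 9
ES_Calibration = 0; EF_Calibration = 10
ES_Sample prep = 0; EF_Sample prep = 12
ES_Run assay = 0; EF_Run assay = 12
ES_Incubation = max(EF_Equipment setup=9, EF_Calibration=10) = 10; EF_Incubation = 10+6 = 16
ES_Imaging = 12; EF_Imaging = 12+5 = 17
ES_Data extraction = 12; EF_Data extraction = 12+10 = 22
ES_Statistical analysis = 12; EF_Statistical analysis = 12+12 = 24
ES_Replicate run = max(EF_Equipment setup=9, EF_Incubation=16) = 16; EF_Replicate run = 16+9 = 25
ES_Write-up = max(EF_Sample prep=12, EF_Run assay=12, EF_Imaging=17, EF_Data extraction=22, EF_Statistical analysis=24, EF_Replicate run=25) = 25; EF_Write-up = 25+5 = 30
Expected project duration μ = 30 days. Critical path: Calibration → Incubation → Replicate run → Write-up.

Variance along critical path = 2.778 + 4.000 + 2.778 + 0.111 = 9.667; σ = √9.667 = 3.109 days.
Z = (27 − 30) / 3.109 = -0.965
P(T ≤ 27) = Φ(-0.965) ≈ 0.167

0.167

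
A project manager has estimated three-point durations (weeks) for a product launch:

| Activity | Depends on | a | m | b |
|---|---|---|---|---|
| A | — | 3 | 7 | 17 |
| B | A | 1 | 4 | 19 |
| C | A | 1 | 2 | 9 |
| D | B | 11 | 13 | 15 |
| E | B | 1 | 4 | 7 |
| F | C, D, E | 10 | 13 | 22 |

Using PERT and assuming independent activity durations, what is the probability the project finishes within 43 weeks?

0.677

te_A = (3 + 4·7 + 17)/6 = 48/6 = 8; σ²_A = ((17−3)/6)² = 5.444
te_B = (1 + 4·4 + 19)/6 = 36/6 = 6; σ²_B = ((19−1)/6)² = 9.000
te_C = (1 + 4·2 + 9)/6 = 18/6 = 3; σ²_C = ((9−1)/6)² = 1.778
te_D = (11 + 4·13 + 15)/6 = 78/6 = 13; σ²_D = ((15−11)/6)² = 0.444
te_E = (1 + 4·4 + 7)/6 = 24/6 = 4; σ²_E = ((7−1)/6)² = 1.000
te_F = (10 + 4·13 + 22)/6 = 84/6 = 14; σ²_F = ((22−10)/6)² = 4.000

Forward pass:
ES_A = 0; EF_A = 8
ES_B = 8; EF_B = 8+6 = 14
ES_C = 8; EF_C = 8+3 = 11
ES_D = 14; EF_D = 14+13 = 27
ES_E = 14; EF_E = 14+4 = 18
ES_F = max(EF_C=11, EF_D=27, EF_E=18) = 27; EF_F = 27+14 = 41
Expected project duration μ = 41 weeks. Critical path: A → B → D → F.

Variance along critical path = 5.444 + 9.000 + 0.444 + 4.000 = 18.889; σ = √18.889 = 4.346 weeks.
Z = (43 − 41) / 4.346 = 0.460
P(T ≤ 43) = Φ(0.460) ≈ 0.677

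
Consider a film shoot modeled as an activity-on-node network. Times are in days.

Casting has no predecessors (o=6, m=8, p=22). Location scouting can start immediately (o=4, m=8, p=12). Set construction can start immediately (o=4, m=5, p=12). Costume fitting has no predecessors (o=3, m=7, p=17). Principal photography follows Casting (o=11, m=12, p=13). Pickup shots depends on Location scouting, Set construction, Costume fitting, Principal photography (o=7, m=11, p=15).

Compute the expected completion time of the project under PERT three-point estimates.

33 days

te_Casting = (6 + 4·8 + 22)/6 = 60/6 = 10
te_Location scouting = (4 + 4·8 + 12)/6 = 48/6 = 8
te_Set construction = (4 + 4·5 + 12)/6 = 36/6 = 6
te_Costume fitting = (3 + 4·7 + 17)/6 = 48/6 = 8
te_Principal photography = (11 + 4·12 + 13)/6 = 72/6 = 12
te_Pickup shots = (7 + 4·11 + 15)/6 = 66/6 = 11

Forward pass:
ES_Casting = 0; EF_Casting = 10
ES_Location scouting = 0; EF_Location scouting = 8
ES_Set construction = 0; EF_Set construction = 6
ES_Costume fitting = 0; EF_Costume fitting = 8
ES_Principal photography = 10; EF_Principal photography = 10+12 = 22
ES_Pickup shots = max(EF_Location scouting=8, EF_Set construction=6, EF_Costume fitting=8, EF_Principal photography=22) = 22; EF_Pickup shots = 22+11 = 33
Expected project duration μ = 33 days. Critical path: Casting → Principal photography → Pickup shots.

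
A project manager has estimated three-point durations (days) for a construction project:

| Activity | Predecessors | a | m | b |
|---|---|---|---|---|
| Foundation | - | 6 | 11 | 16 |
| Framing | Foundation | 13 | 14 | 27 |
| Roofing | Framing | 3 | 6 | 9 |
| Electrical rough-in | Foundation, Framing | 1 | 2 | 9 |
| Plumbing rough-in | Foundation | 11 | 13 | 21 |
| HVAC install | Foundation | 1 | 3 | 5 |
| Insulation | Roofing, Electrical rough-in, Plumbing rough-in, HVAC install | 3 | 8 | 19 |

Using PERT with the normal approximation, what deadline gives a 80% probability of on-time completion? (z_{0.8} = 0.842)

te_Foundation = (6 + 4·11 + 16)/6 = 66/6 = 11; σ²_Foundation = ((16−6)/6)² = 2.778
te_Framing = (13 + 4·14 + 27)/6 = 96/6 = 16; σ²_Framing = ((27−13)/6)² = 5.444
te_Roofing = (3 + 4·6 + 9)/6 = 36/6 = 6; σ²_Roofing = ((9−3)/6)² = 1.000
te_Electrical rough-in = (1 + 4·2 + 9)/6 = 18/6 = 3; σ²_Electrical rough-in = ((9−1)/6)² = 1.778
te_Plumbing rough-in = (11 + 4·13 + 21)/6 = 84/6 = 14; σ²_Plumbing rough-in = ((21−11)/6)² = 2.778
te_HVAC install = (1 + 4·3 + 5)/6 = 18/6 = 3; σ²_HVAC install = ((5−1)/6)² = 0.444
te_Insulation = (3 + 4·8 + 19)/6 = 54/6 = 9; σ²_Insulation = ((19−3)/6)² = 7.111

Forward pass:
ES_Foundation = 0; EF_Foundation = 11
ES_Framing = 11; EF_Framing = 11+16 = 27
ES_Roofing = 27; EF_Roofing = 27+6 = 33
ES_Electrical rough-in = max(EF_Foundation=11, EF_Framing=27) = 27; EF_Electrical rough-in = 27+3 = 30
ES_Plumbing rough-in = 11; EF_Plumbing rough-in = 11+14 = 25
ES_HVAC install = 11; EF_HVAC install = 11+3 = 14
ES_Insulation = max(EF_Roofing=33, EF_Electrical rough-in=30, EF_Plumbing rough-in=25, EF_HVAC install=14) = 33; EF_Insulation = 33+9 = 42
Expected project duration μ = 42 days. Critical path: Foundation → Framing → Roofing → Insulation.

Variance along critical path = 2.778 + 5.444 + 1.000 + 7.111 = 16.333; σ = 4.041 days.
D = μ + z·σ = 42 + 0.842·4.041 = 45.4 days

45.4 days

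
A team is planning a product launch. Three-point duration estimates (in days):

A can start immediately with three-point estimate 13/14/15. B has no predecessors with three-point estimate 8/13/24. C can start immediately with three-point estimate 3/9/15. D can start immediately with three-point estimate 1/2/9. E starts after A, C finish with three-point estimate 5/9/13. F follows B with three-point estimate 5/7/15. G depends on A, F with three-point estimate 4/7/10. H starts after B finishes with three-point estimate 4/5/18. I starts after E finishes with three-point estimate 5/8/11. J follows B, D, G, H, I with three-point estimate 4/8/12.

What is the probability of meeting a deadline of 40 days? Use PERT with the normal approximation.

te_A = (13 + 4·14 + 15)/6 = 84/6 = 14; σ²_A = ((15−13)/6)² = 0.111
te_B = (8 + 4·13 + 24)/6 = 84/6 = 14; σ²_B = ((24−8)/6)² = 7.111
te_C = (3 + 4·9 + 15)/6 = 54/6 = 9; σ²_C = ((15−3)/6)² = 4.000
te_D = (1 + 4·2 + 9)/6 = 18/6 = 3; σ²_D = ((9−1)/6)² = 1.778
te_E = (5 + 4·9 + 13)/6 = 54/6 = 9; σ²_E = ((13−5)/6)² = 1.778
te_F = (5 + 4·7 + 15)/6 = 48/6 = 8; σ²_F = ((15−5)/6)² = 2.778
te_G = (4 + 4·7 + 10)/6 = 42/6 = 7; σ²_G = ((10−4)/6)² = 1.000
te_H = (4 + 4·5 + 18)/6 = 42/6 = 7; σ²_H = ((18−4)/6)² = 5.444
te_I = (5 + 4·8 + 11)/6 = 48/6 = 8; σ²_I = ((11−5)/6)² = 1.000
te_J = (4 + 4·8 + 12)/6 = 48/6 = 8; σ²_J = ((12−4)/6)² = 1.778

Forward pass:
ES_A = 0; EF_A = 14
ES_B = 0; EF_B = 14
ES_C = 0; EF_C = 9
ES_D = 0; EF_D = 3
ES_E = max(EF_A=14, EF_C=9) = 14; EF_E = 14+9 = 23
ES_F = 14; EF_F = 14+8 = 22
ES_G = max(EF_A=14, EF_F=22) = 22; EF_G = 22+7 = 29
ES_H = 14; EF_H = 14+7 = 21
ES_I = 23; EF_I = 23+8 = 31
ES_J = max(EF_B=14, EF_D=3, EF_G=29, EF_H=21, EF_I=31) = 31; EF_J = 31+8 = 39
Expected project duration μ = 39 days. Critical path: A → E → I → J.

Variance along critical path = 0.111 + 1.778 + 1.000 + 1.778 = 4.667; σ = √4.667 = 2.160 days.
Z = (40 − 39) / 2.160 = 0.463
P(T ≤ 40) = Φ(0.463) ≈ 0.678

0.678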